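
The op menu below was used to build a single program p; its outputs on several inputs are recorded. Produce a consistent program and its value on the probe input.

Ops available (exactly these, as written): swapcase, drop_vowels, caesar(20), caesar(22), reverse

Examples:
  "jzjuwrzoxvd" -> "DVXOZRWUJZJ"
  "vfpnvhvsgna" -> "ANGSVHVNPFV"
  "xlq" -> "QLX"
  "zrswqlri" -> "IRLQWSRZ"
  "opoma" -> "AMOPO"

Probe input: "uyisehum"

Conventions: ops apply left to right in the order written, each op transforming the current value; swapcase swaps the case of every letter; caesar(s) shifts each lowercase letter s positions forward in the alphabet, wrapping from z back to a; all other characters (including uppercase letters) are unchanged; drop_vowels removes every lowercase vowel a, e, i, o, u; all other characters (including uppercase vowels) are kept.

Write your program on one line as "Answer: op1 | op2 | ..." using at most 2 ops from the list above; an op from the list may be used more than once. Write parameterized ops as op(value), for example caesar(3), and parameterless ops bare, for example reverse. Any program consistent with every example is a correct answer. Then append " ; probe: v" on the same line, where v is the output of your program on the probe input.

reverse | swapcase ; probe: "MUHESIYU"

Check, running the answer program on each example:
  "jzjuwrzoxvd" -> "dvxozrwujzj" -> "DVXOZRWUJZJ"
  "vfpnvhvsgna" -> "angsvhvnpfv" -> "ANGSVHVNPFV"
  "xlq" -> "qlx" -> "QLX"
  "zrswqlri" -> "irlqwsrz" -> "IRLQWSRZ"
  "opoma" -> "amopo" -> "AMOPO"
  probe: "uyisehum" -> "muhesiyu" -> "MUHESIYU"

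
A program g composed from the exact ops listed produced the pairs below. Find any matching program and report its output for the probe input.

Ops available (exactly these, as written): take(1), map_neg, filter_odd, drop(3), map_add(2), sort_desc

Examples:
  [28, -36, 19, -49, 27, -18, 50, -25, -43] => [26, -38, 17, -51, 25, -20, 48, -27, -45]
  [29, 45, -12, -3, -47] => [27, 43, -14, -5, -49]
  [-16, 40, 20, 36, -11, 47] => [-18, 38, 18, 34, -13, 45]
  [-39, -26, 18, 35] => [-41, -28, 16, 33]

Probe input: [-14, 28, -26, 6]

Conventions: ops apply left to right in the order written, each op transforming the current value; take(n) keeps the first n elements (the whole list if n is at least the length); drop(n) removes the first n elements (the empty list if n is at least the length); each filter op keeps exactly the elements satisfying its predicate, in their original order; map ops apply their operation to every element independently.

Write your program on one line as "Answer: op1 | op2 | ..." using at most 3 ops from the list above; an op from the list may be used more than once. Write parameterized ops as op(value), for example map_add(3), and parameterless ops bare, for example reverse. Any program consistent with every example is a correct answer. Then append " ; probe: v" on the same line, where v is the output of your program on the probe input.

map_neg | map_add(2) | map_neg ; probe: [-16, 26, -28, 4]

Check, running the answer program on each example:
  [28, -36, 19, -49, 27, -18, 50, -25, -43] -> [-28, 36, -19, 49, -27, 18, -50, 25, 43] -> [-26, 38, -17, 51, -25, 20, -48, 27, 45] -> [26, -38, 17, -51, 25, -20, 48, -27, -45]
  [29, 45, -12, -3, -47] -> [-29, -45, 12, 3, 47] -> [-27, -43, 14, 5, 49] -> [27, 43, -14, -5, -49]
  [-16, 40, 20, 36, -11, 47] -> [16, -40, -20, -36, 11, -47] -> [18, -38, -18, -34, 13, -45] -> [-18, 38, 18, 34, -13, 45]
  [-39, -26, 18, 35] -> [39, 26, -18, -35] -> [41, 28, -16, -33] -> [-41, -28, 16, 33]
  probe: [-14, 28, -26, 6] -> [14, -28, 26, -6] -> [16, -26, 28, -4] -> [-16, 26, -28, 4]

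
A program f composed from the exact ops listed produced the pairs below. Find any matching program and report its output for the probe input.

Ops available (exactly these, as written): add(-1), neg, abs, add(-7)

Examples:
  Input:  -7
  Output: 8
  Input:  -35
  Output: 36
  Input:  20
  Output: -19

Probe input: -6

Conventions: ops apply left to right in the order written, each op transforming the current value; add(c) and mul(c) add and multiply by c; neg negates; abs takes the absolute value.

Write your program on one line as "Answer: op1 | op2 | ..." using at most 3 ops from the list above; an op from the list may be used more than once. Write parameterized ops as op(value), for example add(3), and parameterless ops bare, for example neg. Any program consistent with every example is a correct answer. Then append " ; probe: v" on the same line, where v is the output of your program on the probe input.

add(-1) | neg ; probe: 7

Check, running the answer program on each example:
  -7 -> -8 -> 8
  -35 -> -36 -> 36
  20 -> 19 -> -19
  probe: -6 -> -7 -> 7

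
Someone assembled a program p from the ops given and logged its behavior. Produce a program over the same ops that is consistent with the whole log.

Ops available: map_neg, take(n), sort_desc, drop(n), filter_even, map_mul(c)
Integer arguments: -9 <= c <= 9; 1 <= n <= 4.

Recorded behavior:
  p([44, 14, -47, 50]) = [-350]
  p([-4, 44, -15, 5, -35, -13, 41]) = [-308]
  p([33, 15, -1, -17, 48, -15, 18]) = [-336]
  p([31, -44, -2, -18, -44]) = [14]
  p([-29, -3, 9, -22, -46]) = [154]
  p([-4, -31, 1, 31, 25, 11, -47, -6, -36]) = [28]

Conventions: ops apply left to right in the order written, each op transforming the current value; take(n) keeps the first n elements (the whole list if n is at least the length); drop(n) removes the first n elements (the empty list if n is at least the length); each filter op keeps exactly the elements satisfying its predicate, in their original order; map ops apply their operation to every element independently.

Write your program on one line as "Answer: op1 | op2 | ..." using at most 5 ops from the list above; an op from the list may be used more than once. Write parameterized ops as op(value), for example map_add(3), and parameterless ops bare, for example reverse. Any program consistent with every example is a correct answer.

sort_desc | filter_even | map_neg | map_mul(7) | take(1)

Check, running the answer program on each example:
  [44, 14, -47, 50] -> [50, 44, 14, -47] -> [50, 44, 14] -> [-50, -44, -14] -> [-350, -308, -98] -> [-350]
  [-4, 44, -15, 5, -35, -13, 41] -> [44, 41, 5, -4, -13, -15, -35] -> [44, -4] -> [-44, 4] -> [-308, 28] -> [-308]
  [33, 15, -1, -17, 48, -15, 18] -> [48, 33, 18, 15, -1, -15, -17] -> [48, 18] -> [-48, -18] -> [-336, -126] -> [-336]
  [31, -44, -2, -18, -44] -> [31, -2, -18, -44, -44] -> [-2, -18, -44, -44] -> [2, 18, 44, 44] -> [14, 126, 308, 308] -> [14]
  [-29, -3, 9, -22, -46] -> [9, -3, -22, -29, -46] -> [-22, -46] -> [22, 46] -> [154, 322] -> [154]
  [-4, -31, 1, 31, 25, 11, -47, -6, -36] -> [31, 25, 11, 1, -4, -6, -31, -36, -47] -> [-4, -6, -36] -> [4, 6, 36] -> [28, 42, 252] -> [28]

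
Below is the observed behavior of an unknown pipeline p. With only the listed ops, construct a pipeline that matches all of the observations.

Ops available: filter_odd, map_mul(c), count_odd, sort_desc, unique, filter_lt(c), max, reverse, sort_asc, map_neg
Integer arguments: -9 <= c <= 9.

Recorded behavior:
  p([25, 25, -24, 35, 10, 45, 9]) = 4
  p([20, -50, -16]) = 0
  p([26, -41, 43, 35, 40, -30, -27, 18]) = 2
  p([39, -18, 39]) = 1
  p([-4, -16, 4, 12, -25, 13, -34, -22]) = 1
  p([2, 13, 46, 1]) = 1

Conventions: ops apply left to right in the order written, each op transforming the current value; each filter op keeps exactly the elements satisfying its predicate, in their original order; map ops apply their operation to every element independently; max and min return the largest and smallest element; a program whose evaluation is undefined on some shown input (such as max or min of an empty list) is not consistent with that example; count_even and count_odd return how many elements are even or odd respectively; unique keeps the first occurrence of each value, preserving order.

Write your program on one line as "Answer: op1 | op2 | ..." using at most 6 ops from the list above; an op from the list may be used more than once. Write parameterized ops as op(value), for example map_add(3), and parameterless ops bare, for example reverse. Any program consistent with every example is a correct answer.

map_neg | unique | filter_lt(-8) | sort_asc | count_odd

Check, running the answer program on each example:
  [25, 25, -24, 35, 10, 45, 9] -> [-25, -25, 24, -35, -10, -45, -9] -> [-25, 24, -35, -10, -45, -9] -> [-25, -35, -10, -45, -9] -> [-45, -35, -25, -10, -9] -> 4
  [20, -50, -16] -> [-20, 50, 16] -> [-20, 50, 16] -> [-20] -> [-20] -> 0
  [26, -41, 43, 35, 40, -30, -27, 18] -> [-26, 41, -43, -35, -40, 30, 27, -18] -> [-26, 41, -43, -35, -40, 30, 27, -18] -> [-26, -43, -35, -40, -18] -> [-43, -40, -35, -26, -18] -> 2
  [39, -18, 39] -> [-39, 18, -39] -> [-39, 18] -> [-39] -> [-39] -> 1
  [-4, -16, 4, 12, -25, 13, -34, -22] -> [4, 16, -4, -12, 25, -13, 34, 22] -> [4, 16, -4, -12, 25, -13, 34, 22] -> [-12, -13] -> [-13, -12] -> 1
  [2, 13, 46, 1] -> [-2, -13, -46, -1] -> [-2, -13, -46, -1] -> [-13, -46] -> [-46, -13] -> 1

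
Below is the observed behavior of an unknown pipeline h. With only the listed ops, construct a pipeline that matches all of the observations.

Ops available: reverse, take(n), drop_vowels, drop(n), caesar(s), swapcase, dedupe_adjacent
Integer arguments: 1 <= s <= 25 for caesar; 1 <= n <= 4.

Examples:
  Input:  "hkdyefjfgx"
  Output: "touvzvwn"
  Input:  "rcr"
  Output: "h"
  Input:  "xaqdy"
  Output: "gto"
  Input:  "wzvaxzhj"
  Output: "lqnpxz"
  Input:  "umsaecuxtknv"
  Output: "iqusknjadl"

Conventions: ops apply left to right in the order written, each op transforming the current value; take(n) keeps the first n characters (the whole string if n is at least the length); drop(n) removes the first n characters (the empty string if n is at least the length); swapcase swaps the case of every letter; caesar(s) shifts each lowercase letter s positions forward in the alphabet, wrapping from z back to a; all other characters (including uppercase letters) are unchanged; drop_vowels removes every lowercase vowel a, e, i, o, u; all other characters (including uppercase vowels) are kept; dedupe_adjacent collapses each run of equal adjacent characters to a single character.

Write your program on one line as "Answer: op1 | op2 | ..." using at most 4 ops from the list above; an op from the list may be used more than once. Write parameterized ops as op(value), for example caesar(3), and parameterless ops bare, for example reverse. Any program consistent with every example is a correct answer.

caesar(16) | caesar(4) | drop(2) | caesar(22)

Check, running the answer program on each example:
  "hkdyefjfgx" -> "xatouvzvwn" -> "bexsyzdzar" -> "xsyzdzar" -> "touvzvwn"
  "rcr" -> "hsh" -> "lwl" -> "l" -> "h"
  "xaqdy" -> "nqgto" -> "rukxs" -> "kxs" -> "gto"
  "wzvaxzhj" -> "mplqnpxz" -> "qtpurtbd" -> "purtbd" -> "lqnpxz"
  "umsaecuxtknv" -> "kciqusknjadl" -> "ogmuywornehp" -> "muywornehp" -> "iqusknjadl"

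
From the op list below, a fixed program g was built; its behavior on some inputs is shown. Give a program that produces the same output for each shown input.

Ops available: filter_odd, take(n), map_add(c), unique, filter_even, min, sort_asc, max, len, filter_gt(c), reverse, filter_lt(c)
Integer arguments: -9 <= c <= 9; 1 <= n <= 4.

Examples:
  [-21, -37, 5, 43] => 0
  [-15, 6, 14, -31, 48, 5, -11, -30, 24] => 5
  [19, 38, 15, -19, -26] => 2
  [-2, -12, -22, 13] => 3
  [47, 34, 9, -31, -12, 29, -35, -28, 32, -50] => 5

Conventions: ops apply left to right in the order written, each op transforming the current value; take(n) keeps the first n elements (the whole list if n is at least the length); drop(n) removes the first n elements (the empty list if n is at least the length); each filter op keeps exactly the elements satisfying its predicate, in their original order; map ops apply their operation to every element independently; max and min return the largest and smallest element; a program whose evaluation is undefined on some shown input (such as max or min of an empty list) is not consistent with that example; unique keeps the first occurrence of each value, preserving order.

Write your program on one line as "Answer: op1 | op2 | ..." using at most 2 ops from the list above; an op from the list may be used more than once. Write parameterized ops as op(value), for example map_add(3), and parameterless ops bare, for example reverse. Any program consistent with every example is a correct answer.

filter_even | len

Check, running the answer program on each example:
  [-21, -37, 5, 43] -> [] -> 0
  [-15, 6, 14, -31, 48, 5, -11, -30, 24] -> [6, 14, 48, -30, 24] -> 5
  [19, 38, 15, -19, -26] -> [38, -26] -> 2
  [-2, -12, -22, 13] -> [-2, -12, -22] -> 3
  [47, 34, 9, -31, -12, 29, -35, -28, 32, -50] -> [34, -12, -28, 32, -50] -> 5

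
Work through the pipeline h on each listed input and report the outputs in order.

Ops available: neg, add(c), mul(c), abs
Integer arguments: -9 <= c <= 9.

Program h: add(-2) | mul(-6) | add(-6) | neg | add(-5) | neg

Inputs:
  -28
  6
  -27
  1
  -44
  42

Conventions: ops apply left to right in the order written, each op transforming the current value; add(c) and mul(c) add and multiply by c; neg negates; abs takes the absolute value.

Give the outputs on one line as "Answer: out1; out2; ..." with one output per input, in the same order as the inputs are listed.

179; -25; 173; 5; 275; -241

Execution, op by op:
  -28 -> -30 -> 180 -> 174 -> -174 -> -179 -> 179
  6 -> 4 -> -24 -> -30 -> 30 -> 25 -> -25
  -27 -> -29 -> 174 -> 168 -> -168 -> -173 -> 173
  1 -> -1 -> 6 -> 0 -> 0 -> -5 -> 5
  -44 -> -46 -> 276 -> 270 -> -270 -> -275 -> 275
  42 -> 40 -> -240 -> -246 -> 246 -> 241 -> -241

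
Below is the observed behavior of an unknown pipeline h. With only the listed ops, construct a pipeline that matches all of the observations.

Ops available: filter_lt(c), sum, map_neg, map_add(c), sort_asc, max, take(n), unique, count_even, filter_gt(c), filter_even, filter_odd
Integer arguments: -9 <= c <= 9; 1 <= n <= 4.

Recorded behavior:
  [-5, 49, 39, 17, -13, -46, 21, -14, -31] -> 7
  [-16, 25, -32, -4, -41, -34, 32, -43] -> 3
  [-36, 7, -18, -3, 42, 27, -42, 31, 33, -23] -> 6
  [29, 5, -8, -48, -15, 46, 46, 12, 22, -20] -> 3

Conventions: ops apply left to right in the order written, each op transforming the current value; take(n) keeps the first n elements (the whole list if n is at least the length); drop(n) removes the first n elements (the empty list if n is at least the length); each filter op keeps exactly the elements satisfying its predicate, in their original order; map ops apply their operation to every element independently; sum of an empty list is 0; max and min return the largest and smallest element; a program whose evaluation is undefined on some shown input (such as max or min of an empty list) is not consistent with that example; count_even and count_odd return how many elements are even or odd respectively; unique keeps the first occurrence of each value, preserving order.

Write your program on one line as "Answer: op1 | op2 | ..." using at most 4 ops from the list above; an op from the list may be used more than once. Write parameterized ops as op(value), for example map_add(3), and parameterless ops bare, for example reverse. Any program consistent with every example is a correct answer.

map_neg | map_add(1) | unique | count_even

Check, running the answer program on each example:
  [-5, 49, 39, 17, -13, -46, 21, -14, -31] -> [5, -49, -39, -17, 13, 46, -21, 14, 31] -> [6, -48, -38, -16, 14, 47, -20, 15, 32] -> [6, -48, -38, -16, 14, 47, -20, 15, 32] -> 7
  [-16, 25, -32, -4, -41, -34, 32, -43] -> [16, -25, 32, 4, 41, 34, -32, 43] -> [17, -24, 33, 5, 42, 35, -31, 44] -> [17, -24, 33, 5, 42, 35, -31, 44] -> 3
  [-36, 7, -18, -3, 42, 27, -42, 31, 33, -23] -> [36, -7, 18, 3, -42, -27, 42, -31, -33, 23] -> [37, -6, 19, 4, -41, -26, 43, -30, -32, 24] -> [37, -6, 19, 4, -41, -26, 43, -30, -32, 24] -> 6
  [29, 5, -8, -48, -15, 46, 46, 12, 22, -20] -> [-29, -5, 8, 48, 15, -46, -46, -12, -22, 20] -> [-28, -4, 9, 49, 16, -45, -45, -11, -21, 21] -> [-28, -4, 9, 49, 16, -45, -11, -21, 21] -> 3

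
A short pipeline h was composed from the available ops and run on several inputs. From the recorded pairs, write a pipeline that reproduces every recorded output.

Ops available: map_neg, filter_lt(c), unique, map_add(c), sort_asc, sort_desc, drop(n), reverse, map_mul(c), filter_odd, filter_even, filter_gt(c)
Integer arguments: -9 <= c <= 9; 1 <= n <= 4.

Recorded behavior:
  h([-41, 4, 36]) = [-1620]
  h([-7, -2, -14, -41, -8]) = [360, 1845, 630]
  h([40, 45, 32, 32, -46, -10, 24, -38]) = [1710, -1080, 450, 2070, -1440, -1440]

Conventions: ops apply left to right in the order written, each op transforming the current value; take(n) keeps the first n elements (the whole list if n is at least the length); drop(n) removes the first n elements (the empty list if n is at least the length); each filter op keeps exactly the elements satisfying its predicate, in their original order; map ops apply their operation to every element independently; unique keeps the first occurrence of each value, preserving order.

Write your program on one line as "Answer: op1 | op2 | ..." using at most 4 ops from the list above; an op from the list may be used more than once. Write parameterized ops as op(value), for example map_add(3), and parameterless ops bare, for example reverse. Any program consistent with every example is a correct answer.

map_mul(-5) | map_mul(9) | drop(2) | reverse

Check, running the answer program on each example:
  [-41, 4, 36] -> [205, -20, -180] -> [1845, -180, -1620] -> [-1620] -> [-1620]
  [-7, -2, -14, -41, -8] -> [35, 10, 70, 205, 40] -> [315, 90, 630, 1845, 360] -> [630, 1845, 360] -> [360, 1845, 630]
  [40, 45, 32, 32, -46, -10, 24, -38] -> [-200, -225, -160, -160, 230, 50, -120, 190] -> [-1800, -2025, -1440, -1440, 2070, 450, -1080, 1710] -> [-1440, -1440, 2070, 450, -1080, 1710] -> [1710, -1080, 450, 2070, -1440, -1440]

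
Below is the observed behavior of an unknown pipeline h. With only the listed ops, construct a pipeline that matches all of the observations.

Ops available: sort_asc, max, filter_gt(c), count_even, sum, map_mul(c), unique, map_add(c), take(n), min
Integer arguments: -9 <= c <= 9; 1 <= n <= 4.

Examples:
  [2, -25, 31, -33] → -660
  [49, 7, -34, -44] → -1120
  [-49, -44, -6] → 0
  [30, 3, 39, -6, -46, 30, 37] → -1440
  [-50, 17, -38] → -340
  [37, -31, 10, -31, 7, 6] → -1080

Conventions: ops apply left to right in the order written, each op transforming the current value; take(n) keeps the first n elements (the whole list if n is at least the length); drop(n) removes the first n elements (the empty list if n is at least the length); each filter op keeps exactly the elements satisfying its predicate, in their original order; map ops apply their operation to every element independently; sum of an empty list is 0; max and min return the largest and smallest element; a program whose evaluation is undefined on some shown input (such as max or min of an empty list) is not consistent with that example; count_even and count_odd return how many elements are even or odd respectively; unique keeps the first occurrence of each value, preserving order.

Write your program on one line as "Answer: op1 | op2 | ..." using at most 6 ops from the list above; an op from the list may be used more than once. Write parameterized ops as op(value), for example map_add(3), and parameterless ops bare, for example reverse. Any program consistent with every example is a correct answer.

filter_gt(-8) | filter_gt(0) | map_mul(-5) | take(3) | map_mul(4) | sum

Check, running the answer program on each example:
  [2, -25, 31, -33] -> [2, 31] -> [2, 31] -> [-10, -155] -> [-10, -155] -> [-40, -620] -> -660
  [49, 7, -34, -44] -> [49, 7] -> [49, 7] -> [-245, -35] -> [-245, -35] -> [-980, -140] -> -1120
  [-49, -44, -6] -> [-6] -> [] -> [] -> [] -> [] -> 0
  [30, 3, 39, -6, -46, 30, 37] -> [30, 3, 39, -6, 30, 37] -> [30, 3, 39, 30, 37] -> [-150, -15, -195, -150, -185] -> [-150, -15, -195] -> [-600, -60, -780] -> -1440
  [-50, 17, -38] -> [17] -> [17] -> [-85] -> [-85] -> [-340] -> -340
  [37, -31, 10, -31, 7, 6] -> [37, 10, 7, 6] -> [37, 10, 7, 6] -> [-185, -50, -35, -30] -> [-185, -50, -35] -> [-740, -200, -140] -> -1080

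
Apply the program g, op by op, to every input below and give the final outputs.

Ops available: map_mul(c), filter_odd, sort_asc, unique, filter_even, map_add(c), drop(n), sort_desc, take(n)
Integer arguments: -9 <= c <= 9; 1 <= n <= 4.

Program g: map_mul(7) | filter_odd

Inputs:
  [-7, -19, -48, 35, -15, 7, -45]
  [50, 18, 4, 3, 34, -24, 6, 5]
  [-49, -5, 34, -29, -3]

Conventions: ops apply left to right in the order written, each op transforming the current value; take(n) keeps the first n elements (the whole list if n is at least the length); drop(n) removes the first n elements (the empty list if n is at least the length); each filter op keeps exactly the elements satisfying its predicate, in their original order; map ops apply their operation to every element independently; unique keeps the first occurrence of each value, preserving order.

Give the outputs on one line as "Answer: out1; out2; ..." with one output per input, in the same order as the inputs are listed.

Execution, op by op:
  [-7, -19, -48, 35, -15, 7, -45] -> [-49, -133, -336, 245, -105, 49, -315] -> [-49, -133, 245, -105, 49, -315]
  [50, 18, 4, 3, 34, -24, 6, 5] -> [350, 126, 28, 21, 238, -168, 42, 35] -> [21, 35]
  [-49, -5, 34, -29, -3] -> [-343, -35, 238, -203, -21] -> [-343, -35, -203, -21]

[-49, -133, 245, -105, 49, -315]; [21, 35]; [-343, -35, -203, -21]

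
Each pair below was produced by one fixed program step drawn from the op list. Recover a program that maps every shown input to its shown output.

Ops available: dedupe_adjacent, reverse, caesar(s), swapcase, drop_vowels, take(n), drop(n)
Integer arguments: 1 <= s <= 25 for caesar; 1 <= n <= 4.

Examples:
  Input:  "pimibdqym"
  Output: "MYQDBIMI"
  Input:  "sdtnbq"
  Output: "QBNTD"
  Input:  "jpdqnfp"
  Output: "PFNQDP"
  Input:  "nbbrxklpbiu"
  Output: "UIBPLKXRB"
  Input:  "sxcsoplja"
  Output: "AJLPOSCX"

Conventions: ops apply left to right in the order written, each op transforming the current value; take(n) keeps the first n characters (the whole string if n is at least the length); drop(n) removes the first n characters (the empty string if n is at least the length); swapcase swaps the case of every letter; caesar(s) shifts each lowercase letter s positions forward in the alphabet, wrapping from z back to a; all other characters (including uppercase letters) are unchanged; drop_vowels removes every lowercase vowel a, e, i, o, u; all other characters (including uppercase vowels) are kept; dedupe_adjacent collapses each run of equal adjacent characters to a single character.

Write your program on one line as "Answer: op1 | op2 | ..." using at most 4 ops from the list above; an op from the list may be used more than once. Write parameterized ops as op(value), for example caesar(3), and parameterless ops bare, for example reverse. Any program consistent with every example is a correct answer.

drop(1) | swapcase | reverse | dedupe_adjacent

Check, running the answer program on each example:
  "pimibdqym" -> "imibdqym" -> "IMIBDQYM" -> "MYQDBIMI" -> "MYQDBIMI"
  "sdtnbq" -> "dtnbq" -> "DTNBQ" -> "QBNTD" -> "QBNTD"
  "jpdqnfp" -> "pdqnfp" -> "PDQNFP" -> "PFNQDP" -> "PFNQDP"
  "nbbrxklpbiu" -> "bbrxklpbiu" -> "BBRXKLPBIU" -> "UIBPLKXRBB" -> "UIBPLKXRB"
  "sxcsoplja" -> "xcsoplja" -> "XCSOPLJA" -> "AJLPOSCX" -> "AJLPOSCX"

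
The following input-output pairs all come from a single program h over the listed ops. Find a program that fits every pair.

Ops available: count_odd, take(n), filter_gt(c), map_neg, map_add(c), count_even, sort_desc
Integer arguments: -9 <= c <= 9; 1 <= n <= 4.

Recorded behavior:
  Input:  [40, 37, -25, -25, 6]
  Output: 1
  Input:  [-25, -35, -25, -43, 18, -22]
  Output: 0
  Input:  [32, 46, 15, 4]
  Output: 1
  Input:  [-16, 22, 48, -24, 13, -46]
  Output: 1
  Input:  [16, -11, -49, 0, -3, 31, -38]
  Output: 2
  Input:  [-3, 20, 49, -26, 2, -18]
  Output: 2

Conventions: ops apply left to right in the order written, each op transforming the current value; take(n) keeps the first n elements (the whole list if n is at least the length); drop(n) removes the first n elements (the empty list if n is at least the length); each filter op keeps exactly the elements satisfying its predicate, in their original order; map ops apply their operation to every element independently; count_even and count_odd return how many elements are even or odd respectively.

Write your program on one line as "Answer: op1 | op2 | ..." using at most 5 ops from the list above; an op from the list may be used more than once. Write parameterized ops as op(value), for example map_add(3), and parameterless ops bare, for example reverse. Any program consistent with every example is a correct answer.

sort_desc | map_add(6) | filter_gt(-5) | map_neg | count_odd

Check, running the answer program on each example:
  [40, 37, -25, -25, 6] -> [40, 37, 6, -25, -25] -> [46, 43, 12, -19, -19] -> [46, 43, 12] -> [-46, -43, -12] -> 1
  [-25, -35, -25, -43, 18, -22] -> [18, -22, -25, -25, -35, -43] -> [24, -16, -19, -19, -29, -37] -> [24] -> [-24] -> 0
  [32, 46, 15, 4] -> [46, 32, 15, 4] -> [52, 38, 21, 10] -> [52, 38, 21, 10] -> [-52, -38, -21, -10] -> 1
  [-16, 22, 48, -24, 13, -46] -> [48, 22, 13, -16, -24, -46] -> [54, 28, 19, -10, -18, -40] -> [54, 28, 19] -> [-54, -28, -19] -> 1
  [16, -11, -49, 0, -3, 31, -38] -> [31, 16, 0, -3, -11, -38, -49] -> [37, 22, 6, 3, -5, -32, -43] -> [37, 22, 6, 3] -> [-37, -22, -6, -3] -> 2
  [-3, 20, 49, -26, 2, -18] -> [49, 20, 2, -3, -18, -26] -> [55, 26, 8, 3, -12, -20] -> [55, 26, 8, 3] -> [-55, -26, -8, -3] -> 2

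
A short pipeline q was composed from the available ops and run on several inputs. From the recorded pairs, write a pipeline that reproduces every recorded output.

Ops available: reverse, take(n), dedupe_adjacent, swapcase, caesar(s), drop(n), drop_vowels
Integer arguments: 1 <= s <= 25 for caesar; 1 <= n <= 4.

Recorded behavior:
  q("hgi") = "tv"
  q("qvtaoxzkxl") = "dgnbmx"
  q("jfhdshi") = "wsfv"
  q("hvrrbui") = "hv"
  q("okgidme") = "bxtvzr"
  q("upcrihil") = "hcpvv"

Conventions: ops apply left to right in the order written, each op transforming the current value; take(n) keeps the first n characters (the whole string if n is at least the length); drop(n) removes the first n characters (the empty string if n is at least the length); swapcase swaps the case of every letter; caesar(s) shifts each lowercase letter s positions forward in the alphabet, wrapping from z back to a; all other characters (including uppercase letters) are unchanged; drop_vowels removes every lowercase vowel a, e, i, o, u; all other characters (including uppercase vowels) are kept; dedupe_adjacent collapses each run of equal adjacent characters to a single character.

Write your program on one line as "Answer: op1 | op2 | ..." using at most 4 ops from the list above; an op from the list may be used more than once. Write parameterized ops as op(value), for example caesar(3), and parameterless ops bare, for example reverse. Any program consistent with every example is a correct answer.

caesar(23) | drop_vowels | caesar(16) | drop_vowels

Check, running the answer program on each example:
  "hgi" -> "edf" -> "df" -> "tv" -> "tv"
  "qvtaoxzkxl" -> "nsqxluwhui" -> "nsqxlwh" -> "dignbmx" -> "dgnbmx"
  "jfhdshi" -> "gceapef" -> "gcpf" -> "wsfv" -> "wsfv"
  "hvrrbui" -> "esooyrf" -> "syrf" -> "iohv" -> "hv"
  "okgidme" -> "lhdfajb" -> "lhdfjb" -> "bxtvzr" -> "bxtvzr"
  "upcrihil" -> "rmzofefi" -> "rmzff" -> "hcpvv" -> "hcpvv"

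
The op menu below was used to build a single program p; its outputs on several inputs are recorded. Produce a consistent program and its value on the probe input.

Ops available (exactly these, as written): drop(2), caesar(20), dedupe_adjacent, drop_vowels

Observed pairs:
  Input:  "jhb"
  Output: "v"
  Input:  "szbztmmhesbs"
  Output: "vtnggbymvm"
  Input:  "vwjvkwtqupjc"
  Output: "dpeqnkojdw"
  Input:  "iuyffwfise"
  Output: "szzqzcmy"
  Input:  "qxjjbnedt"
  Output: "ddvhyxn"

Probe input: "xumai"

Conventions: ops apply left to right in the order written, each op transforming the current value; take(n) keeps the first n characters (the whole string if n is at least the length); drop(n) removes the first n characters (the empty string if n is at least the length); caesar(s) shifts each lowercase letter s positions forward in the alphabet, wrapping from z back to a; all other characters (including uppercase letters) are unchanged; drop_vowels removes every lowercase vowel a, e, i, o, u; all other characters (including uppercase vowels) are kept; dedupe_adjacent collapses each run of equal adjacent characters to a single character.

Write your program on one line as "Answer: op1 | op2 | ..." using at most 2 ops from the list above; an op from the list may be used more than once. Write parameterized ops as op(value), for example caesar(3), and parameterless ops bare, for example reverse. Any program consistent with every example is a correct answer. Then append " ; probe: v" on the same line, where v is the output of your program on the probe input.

drop(2) | caesar(20) ; probe: "guc"

Check, running the answer program on each example:
  "jhb" -> "b" -> "v"
  "szbztmmhesbs" -> "bztmmhesbs" -> "vtnggbymvm"
  "vwjvkwtqupjc" -> "jvkwtqupjc" -> "dpeqnkojdw"
  "iuyffwfise" -> "yffwfise" -> "szzqzcmy"
  "qxjjbnedt" -> "jjbnedt" -> "ddvhyxn"
  probe: "xumai" -> "mai" -> "guc"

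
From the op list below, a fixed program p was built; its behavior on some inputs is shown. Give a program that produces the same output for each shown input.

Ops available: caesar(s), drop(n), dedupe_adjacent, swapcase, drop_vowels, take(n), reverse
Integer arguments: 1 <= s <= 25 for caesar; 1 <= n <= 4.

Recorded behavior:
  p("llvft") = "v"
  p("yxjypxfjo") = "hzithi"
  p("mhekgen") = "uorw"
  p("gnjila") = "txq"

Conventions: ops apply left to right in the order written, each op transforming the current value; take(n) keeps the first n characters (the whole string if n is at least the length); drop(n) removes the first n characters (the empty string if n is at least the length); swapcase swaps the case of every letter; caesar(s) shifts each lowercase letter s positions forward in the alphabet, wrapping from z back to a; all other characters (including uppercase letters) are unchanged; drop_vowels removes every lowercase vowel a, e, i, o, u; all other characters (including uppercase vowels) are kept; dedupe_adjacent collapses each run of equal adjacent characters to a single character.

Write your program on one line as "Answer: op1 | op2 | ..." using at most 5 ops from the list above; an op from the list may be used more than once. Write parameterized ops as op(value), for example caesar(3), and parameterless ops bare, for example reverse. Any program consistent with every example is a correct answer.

dedupe_adjacent | reverse | caesar(10) | drop(3)

Check, running the answer program on each example:
  "llvft" -> "lvft" -> "tfvl" -> "dpfv" -> "v"
  "yxjypxfjo" -> "yxjypxfjo" -> "ojfxpyjxy" -> "ytphzithi" -> "hzithi"
  "mhekgen" -> "mhekgen" -> "negkehm" -> "xoquorw" -> "uorw"
  "gnjila" -> "gnjila" -> "alijng" -> "kvstxq" -> "txq"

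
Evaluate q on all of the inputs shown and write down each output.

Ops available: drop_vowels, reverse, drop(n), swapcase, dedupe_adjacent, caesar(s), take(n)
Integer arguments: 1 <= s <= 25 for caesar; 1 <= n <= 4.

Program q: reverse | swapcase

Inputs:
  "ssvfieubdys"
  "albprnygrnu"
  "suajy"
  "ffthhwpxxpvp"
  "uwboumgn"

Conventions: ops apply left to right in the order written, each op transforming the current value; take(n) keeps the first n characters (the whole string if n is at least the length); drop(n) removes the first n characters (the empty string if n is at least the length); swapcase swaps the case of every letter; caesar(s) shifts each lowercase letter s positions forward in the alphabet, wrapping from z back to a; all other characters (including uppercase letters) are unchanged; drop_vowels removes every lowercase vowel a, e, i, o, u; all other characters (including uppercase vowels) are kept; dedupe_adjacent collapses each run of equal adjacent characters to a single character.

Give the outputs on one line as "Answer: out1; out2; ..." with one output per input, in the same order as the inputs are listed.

"SYDBUEIFVSS"; "UNRGYNRPBLA"; "YJAUS"; "PVPXXPWHHTFF"; "NGMUOBWU"

Execution, op by op:
  "ssvfieubdys" -> "sydbueifvss" -> "SYDBUEIFVSS"
  "albprnygrnu" -> "unrgynrpbla" -> "UNRGYNRPBLA"
  "suajy" -> "yjaus" -> "YJAUS"
  "ffthhwpxxpvp" -> "pvpxxpwhhtff" -> "PVPXXPWHHTFF"
  "uwboumgn" -> "ngmuobwu" -> "NGMUOBWU"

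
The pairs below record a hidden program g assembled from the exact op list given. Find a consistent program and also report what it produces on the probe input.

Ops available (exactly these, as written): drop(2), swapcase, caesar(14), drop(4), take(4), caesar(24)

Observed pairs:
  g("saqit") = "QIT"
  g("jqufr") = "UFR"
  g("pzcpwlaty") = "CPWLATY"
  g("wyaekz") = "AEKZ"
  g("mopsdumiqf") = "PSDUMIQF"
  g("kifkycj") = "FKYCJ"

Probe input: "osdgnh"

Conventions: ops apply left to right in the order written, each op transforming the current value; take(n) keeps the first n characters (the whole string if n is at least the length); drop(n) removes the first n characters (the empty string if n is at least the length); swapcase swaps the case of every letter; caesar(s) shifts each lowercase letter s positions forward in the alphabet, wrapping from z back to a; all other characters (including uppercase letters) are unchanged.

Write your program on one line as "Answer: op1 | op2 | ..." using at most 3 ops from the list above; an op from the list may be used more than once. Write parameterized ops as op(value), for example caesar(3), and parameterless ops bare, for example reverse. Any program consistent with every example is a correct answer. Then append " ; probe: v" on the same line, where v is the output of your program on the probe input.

swapcase | drop(2) ; probe: "DGNH"

Check, running the answer program on each example:
  "saqit" -> "SAQIT" -> "QIT"
  "jqufr" -> "JQUFR" -> "UFR"
  "pzcpwlaty" -> "PZCPWLATY" -> "CPWLATY"
  "wyaekz" -> "WYAEKZ" -> "AEKZ"
  "mopsdumiqf" -> "MOPSDUMIQF" -> "PSDUMIQF"
  "kifkycj" -> "KIFKYCJ" -> "FKYCJ"
  probe: "osdgnh" -> "OSDGNH" -> "DGNH"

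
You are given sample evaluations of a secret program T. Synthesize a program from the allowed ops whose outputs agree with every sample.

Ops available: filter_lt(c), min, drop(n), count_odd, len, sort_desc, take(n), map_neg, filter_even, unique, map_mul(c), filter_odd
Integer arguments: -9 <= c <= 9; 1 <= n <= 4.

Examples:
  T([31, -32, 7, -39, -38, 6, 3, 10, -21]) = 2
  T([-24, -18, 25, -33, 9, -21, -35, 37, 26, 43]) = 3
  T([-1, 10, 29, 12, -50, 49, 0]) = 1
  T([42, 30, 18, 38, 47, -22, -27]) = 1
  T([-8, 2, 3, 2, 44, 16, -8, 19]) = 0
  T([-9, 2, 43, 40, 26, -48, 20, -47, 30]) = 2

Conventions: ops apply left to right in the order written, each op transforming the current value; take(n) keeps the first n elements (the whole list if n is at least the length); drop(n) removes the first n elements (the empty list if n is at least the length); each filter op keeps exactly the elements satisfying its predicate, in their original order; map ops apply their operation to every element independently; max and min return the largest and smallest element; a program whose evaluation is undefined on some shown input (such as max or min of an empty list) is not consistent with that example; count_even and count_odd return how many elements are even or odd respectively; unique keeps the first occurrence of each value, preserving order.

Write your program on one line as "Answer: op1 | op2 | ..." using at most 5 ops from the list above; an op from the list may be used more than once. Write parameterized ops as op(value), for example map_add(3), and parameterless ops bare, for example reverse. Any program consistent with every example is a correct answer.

filter_lt(3) | filter_lt(0) | unique | sort_desc | count_odd

Check, running the answer program on each example:
  [31, -32, 7, -39, -38, 6, 3, 10, -21] -> [-32, -39, -38, -21] -> [-32, -39, -38, -21] -> [-32, -39, -38, -21] -> [-21, -32, -38, -39] -> 2
  [-24, -18, 25, -33, 9, -21, -35, 37, 26, 43] -> [-24, -18, -33, -21, -35] -> [-24, -18, -33, -21, -35] -> [-24, -18, -33, -21, -35] -> [-18, -21, -24, -33, -35] -> 3
  [-1, 10, 29, 12, -50, 49, 0] -> [-1, -50, 0] -> [-1, -50] -> [-1, -50] -> [-1, -50] -> 1
  [42, 30, 18, 38, 47, -22, -27] -> [-22, -27] -> [-22, -27] -> [-22, -27] -> [-22, -27] -> 1
  [-8, 2, 3, 2, 44, 16, -8, 19] -> [-8, 2, 2, -8] -> [-8, -8] -> [-8] -> [-8] -> 0
  [-9, 2, 43, 40, 26, -48, 20, -47, 30] -> [-9, 2, -48, -47] -> [-9, -48, -47] -> [-9, -48, -47] -> [-9, -47, -48] -> 2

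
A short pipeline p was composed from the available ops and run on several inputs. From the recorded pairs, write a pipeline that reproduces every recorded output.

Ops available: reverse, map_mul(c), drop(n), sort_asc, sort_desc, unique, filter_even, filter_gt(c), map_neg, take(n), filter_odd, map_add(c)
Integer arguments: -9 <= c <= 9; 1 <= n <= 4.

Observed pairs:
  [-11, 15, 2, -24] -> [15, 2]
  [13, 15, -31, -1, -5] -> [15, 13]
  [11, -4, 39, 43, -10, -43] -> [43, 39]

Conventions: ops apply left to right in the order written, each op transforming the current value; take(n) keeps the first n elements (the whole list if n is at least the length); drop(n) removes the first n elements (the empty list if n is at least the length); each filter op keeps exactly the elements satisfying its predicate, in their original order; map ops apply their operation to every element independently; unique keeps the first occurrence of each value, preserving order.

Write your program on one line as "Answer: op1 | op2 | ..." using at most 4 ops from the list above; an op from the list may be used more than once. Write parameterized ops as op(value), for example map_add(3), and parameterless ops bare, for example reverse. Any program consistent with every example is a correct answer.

filter_gt(-3) | sort_desc | take(2)

Check, running the answer program on each example:
  [-11, 15, 2, -24] -> [15, 2] -> [15, 2] -> [15, 2]
  [13, 15, -31, -1, -5] -> [13, 15, -1] -> [15, 13, -1] -> [15, 13]
  [11, -4, 39, 43, -10, -43] -> [11, 39, 43] -> [43, 39, 11] -> [43, 39]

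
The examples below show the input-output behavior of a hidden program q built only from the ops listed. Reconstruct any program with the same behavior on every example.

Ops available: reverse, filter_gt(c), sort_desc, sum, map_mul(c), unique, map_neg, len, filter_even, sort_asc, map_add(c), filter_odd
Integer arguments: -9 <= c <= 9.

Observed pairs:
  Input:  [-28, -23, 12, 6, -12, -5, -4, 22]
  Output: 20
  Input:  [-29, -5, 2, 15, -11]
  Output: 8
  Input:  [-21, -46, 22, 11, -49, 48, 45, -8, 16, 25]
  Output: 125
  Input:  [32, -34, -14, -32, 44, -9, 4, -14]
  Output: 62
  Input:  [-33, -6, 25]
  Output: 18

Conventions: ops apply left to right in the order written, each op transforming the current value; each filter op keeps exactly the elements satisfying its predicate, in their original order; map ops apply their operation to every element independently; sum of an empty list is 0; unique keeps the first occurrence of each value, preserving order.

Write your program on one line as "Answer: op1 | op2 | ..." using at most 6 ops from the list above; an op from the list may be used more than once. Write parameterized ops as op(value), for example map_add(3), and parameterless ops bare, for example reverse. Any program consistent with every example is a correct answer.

sort_desc | map_add(-7) | unique | filter_gt(2) | sum

Check, running the answer program on each example:
  [-28, -23, 12, 6, -12, -5, -4, 22] -> [22, 12, 6, -4, -5, -12, -23, -28] -> [15, 5, -1, -11, -12, -19, -30, -35] -> [15, 5, -1, -11, -12, -19, -30, -35] -> [15, 5] -> 20
  [-29, -5, 2, 15, -11] -> [15, 2, -5, -11, -29] -> [8, -5, -12, -18, -36] -> [8, -5, -12, -18, -36] -> [8] -> 8
  [-21, -46, 22, 11, -49, 48, 45, -8, 16, 25] -> [48, 45, 25, 22, 16, 11, -8, -21, -46, -49] -> [41, 38, 18, 15, 9, 4, -15, -28, -53, -56] -> [41, 38, 18, 15, 9, 4, -15, -28, -53, -56] -> [41, 38, 18, 15, 9, 4] -> 125
  [32, -34, -14, -32, 44, -9, 4, -14] -> [44, 32, 4, -9, -14, -14, -32, -34] -> [37, 25, -3, -16, -21, -21, -39, -41] -> [37, 25, -3, -16, -21, -39, -41] -> [37, 25] -> 62
  [-33, -6, 25] -> [25, -6, -33] -> [18, -13, -40] -> [18, -13, -40] -> [18] -> 18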